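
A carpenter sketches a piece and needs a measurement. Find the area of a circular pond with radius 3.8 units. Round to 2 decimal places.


Shape: circle
Radius r = 3.8 units
Formula: A = pi * r^2
r^2 = 3.8^2 = 14.44
A = pi * 14.44
A = 45.36
45.36 units^2


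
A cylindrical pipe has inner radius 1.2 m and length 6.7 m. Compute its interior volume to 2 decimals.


Shape: cylinder
Radius r = 1.2 m, Height h = 6.7 m
Formula: V = pi * r^2 * h
r^2 = 1.44
V = pi * 1.44 * 6.7
V = 9.648 * pi
V = 30.31
30.31 m^3


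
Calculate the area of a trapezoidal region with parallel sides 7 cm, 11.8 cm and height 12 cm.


Shape: trapezoid
Parallel sides a = 7 cm, b = 11.8 cm; Height h = 12 cm
Formula: A = (a + b) * h / 2
a + b = 7 + 11.8 = 18.8
A = 18.8 * 12 / 2
A = 225.6 / 2
A = 112.8
112.8 cm^2


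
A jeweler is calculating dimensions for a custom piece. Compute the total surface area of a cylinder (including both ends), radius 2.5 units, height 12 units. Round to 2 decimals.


Shape: closed cylinder
Radius r = 2.5 units, Height h = 12 units
Formula: SA = 2*pi*r^2 + 2*pi*r*h = 2*pi*r*(r + h)
r + h = 14.5
2 * r * (r + h) = 2 * 2.5 * 14.5 = 72.5
SA = 72.5 * pi
SA = 227.77
227.77 units^2


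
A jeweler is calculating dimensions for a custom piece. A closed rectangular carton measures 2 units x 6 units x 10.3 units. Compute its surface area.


Shape: rectangular prism
l = 2 units, w = 6 units, h = 10.3 units
Formula: SA = 2(lw + lh + wh)
lw = 12, lh = 20.6, wh = 61.8
lw + lh + wh = 94.4
SA = 2 * 94.4
SA = 188.8
188.8 units^2


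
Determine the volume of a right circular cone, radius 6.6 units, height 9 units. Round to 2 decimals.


Shape: cone
Radius r = 6.6 units, Height h = 9 units
Formula: V = (1/3) * pi * r^2 * h
r^2 = 43.56
pi * r^2 * h = pi * 43.56 * 9 = 392.04 * pi
V = 392.04 * pi / 3
V = 410.54
410.54 units^3


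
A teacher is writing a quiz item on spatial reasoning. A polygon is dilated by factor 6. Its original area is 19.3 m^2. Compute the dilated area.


Linear scale factor k = 6
Original area = 19.3 m^2
Rule: under a linear scaling by k, areas scale by k^2.
k^2 = 6^2 = 36
New area = 19.3 * 36
New area = 694.8
694.8 m^2


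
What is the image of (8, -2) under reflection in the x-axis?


Transformation: reflection
Original point: (8, -2)
Rule for reflection over the x-axis: (x, y) -> (x, -y)
Apply: (8, -2) -> (8, 2)
(8, 2)


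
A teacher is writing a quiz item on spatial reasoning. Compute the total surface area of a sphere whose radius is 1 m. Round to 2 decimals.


Shape: sphere
Radius r = 1 m
Formula: SA = 4 * pi * r^2
r^2 = 1
SA = 4 * pi * 1
SA = 4 * pi
SA = 12.57
12.57 m^2


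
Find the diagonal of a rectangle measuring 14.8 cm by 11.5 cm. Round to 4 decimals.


Shape: rectangle (diagonal via Pythagoras)
Sides: 14.8 cm and 11.5 cm
Formula: d = sqrt(l^2 + w^2)
l^2 = 219.04, w^2 = 132.25
l^2 + w^2 = 351.29
d = sqrt(351.29)
d = 18.7427
18.7427 cm


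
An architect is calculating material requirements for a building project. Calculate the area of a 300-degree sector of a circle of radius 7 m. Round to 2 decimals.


Shape: circular sector
Radius r = 7 m, Angle = 300 degrees
Formula: A = (angle/360) * pi * r^2
r^2 = 49
Fraction of circle = 300/360
A = (300/360) * pi * 49
A = 40.833333 * pi
A = 128.28
128.28 m^2


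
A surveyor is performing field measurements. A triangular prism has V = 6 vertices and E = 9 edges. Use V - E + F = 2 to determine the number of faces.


Polyhedron: triangular prism
Euler's formula for convex polyhedra: V - E + F = 2
Given: V = 6 vertices and E = 9 edges
Solve for F:
F = 2 + E - V = 2 + 9 - 6 = 5
5 faces


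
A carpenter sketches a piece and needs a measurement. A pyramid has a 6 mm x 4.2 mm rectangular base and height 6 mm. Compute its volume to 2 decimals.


Shape: rectangular pyramid
Base: 6 mm x 4.2 mm, Height h = 6 mm
Formula: V = (1/3) * base_area * h
base_area = 6 * 4.2 = 25.2
base_area * h = 25.2 * 6 = 151.2
V = 151.2 / 3
V = 50.4
50.4 mm^3


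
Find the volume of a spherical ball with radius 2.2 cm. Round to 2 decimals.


Shape: sphere
Radius r = 2.2 cm
Formula: V = (4/3) * pi * r^3
r^3 = 10.648
(4/3) * 10.648 = 14.197333
V = 14.197333 * pi
V = 44.6
44.6 cm^3


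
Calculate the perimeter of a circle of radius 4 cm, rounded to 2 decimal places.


Shape: circle
Radius r = 4 cm
Formula: C = 2 * pi * r
C = 2 * pi * 4
C = 8 * pi
C = 25.13
25.13 cm


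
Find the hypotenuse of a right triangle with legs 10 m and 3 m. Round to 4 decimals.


Shape: right triangle
Legs a = 10 m, b = 3 m
Formula: c = sqrt(a^2 + b^2)
a^2 = 100, b^2 = 9
a^2 + b^2 = 109
c = sqrt(109)
c = 10.4403
10.4403 m


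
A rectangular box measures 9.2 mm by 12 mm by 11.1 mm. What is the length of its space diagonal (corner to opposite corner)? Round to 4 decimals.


Shape: rectangular box (space diagonal)
l = 9.2 mm, w = 12 mm, h = 11.1 mm
Visualize: the diagonal of the base, then a right triangle with that diagonal and the height.
Formula: d = sqrt(l^2 + w^2 + h^2)
l^2 + w^2 + h^2 = 84.64 + 144 + 123.21 = 351.85
d = sqrt(351.85)
d = 18.7577
18.7577 mm


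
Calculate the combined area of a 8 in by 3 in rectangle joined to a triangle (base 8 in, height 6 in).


Composite shape: rectangle + triangle
Rectangle area = 8 * 3 = 24
Triangle area = 0.5 * 8 * 6 = 24
Total = 24 + 24
Total = 48
48 in^2


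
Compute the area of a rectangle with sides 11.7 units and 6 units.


Shape: rectangle
Length l = 11.7 units, Width w = 6 units
Formula: A = l * w
A = 11.7 * 6
A = 70.2
70.2 units^2


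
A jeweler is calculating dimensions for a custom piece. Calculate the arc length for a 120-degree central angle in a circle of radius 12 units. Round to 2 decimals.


Shape: circular arc
Radius r = 12 units, Angle = 120 degrees
Formula: L = (angle/360) * 2 * pi * r
2 * pi * r = 24 * pi
L = (120/360) * 24 * pi
L = 8 * pi
L = 25.13
25.13 units


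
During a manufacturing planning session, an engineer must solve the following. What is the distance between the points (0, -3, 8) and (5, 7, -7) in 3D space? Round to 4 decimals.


3D distance between two points
P1 = (0, -3, 8), P2 = (5, 7, -7)
Formula: d = sqrt((x2-x1)^2 + (y2-y1)^2 + (z2-z1)^2)
dx = 5 - 0 = 5
dy = 7 - -3 = 10
dz = -7 - 8 = -15
dx^2 + dy^2 + dz^2 = 25 + 100 + 225 = 350
d = sqrt(350)
d = 18.7083
18.7083 units


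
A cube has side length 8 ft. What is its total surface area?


Shape: cube
Side s = 8 ft
A cube has 6 square faces.
Formula: SA = 6 * s^2
s^2 = 64
SA = 6 * 64
SA = 384
384 ft^2


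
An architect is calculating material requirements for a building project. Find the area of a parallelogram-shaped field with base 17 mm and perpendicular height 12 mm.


Shape: parallelogram
Base b = 17 mm, Height h = 12 mm
Formula: A = b * h
A = 17 * 12
A = 204
204 mm^2


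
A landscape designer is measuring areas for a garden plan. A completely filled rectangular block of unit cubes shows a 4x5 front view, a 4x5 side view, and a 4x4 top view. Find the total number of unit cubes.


Orthographic views of a solid rectangular block:
Front view 4 x 5 -> length = 4, height = 5
Side view 4 x 5 -> width = 4, height = 5 (consistent)
Top view 4 x 4 -> confirms length = 4, width = 4
The block is 4 x 4 x 5.
Total unit cubes = 4 * 4 * 5 = 80
80 unit cubes


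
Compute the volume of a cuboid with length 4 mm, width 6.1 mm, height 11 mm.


Shape: rectangular prism
l = 4 mm, w = 6.1 mm, h = 11 mm
Formula: V = l * w * h
V = 4 * 6.1 * 11
V = 24.4 * 11
V = 268.4
268.4 mm^3


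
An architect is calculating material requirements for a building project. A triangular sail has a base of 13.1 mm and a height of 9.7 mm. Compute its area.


Shape: triangle
Base b = 13.1 mm, Height h = 9.7 mm
Formula: A = (1/2) * b * h
A = 0.5 * 13.1 * 9.7
A = 0.5 * 127.07
A = 63.535
63.535 mm^2


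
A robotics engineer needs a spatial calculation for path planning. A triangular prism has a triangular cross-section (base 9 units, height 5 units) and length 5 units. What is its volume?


Shape: triangular prism
Triangle base = 9 units, triangle height = 5 units, prism length L = 5 units
Formula: V = (1/2 * b * h_tri) * L
Cross-section area = 0.5 * 9 * 5 = 22.5
V = 22.5 * 5
V = 112.5
112.5 units^3


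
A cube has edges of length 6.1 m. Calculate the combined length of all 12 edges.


Shape: cube
Side s = 6.1 m
A cube has 12 edges, all equal.
Formula: total edge length = 12 * s
Total = 12 * 6.1
Total = 73.2
73.2 m


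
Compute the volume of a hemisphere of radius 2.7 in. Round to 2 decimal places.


Shape: hemisphere (half of a sphere)
Radius r = 2.7 in
Formula: V = (1/2) * (4/3) * pi * r^3 = (2/3) * pi * r^3
r^3 = 19.683
(2/3) * 19.683 = 13.122
V = 13.122 * pi
V = 41.22
41.22 in^3


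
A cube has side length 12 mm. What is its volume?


Shape: cube
Side s = 12 mm
Formula: V = s^3
V = 12 * 12 * 12
V = 144 * 12
V = 1728
1728 mm^3


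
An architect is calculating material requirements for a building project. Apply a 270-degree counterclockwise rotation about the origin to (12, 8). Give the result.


Transformation: rotation about the origin
Original point: (12, 8)
Rule for 270 deg counterclockwise: (x, y) -> (y, -x)
Apply: (12, 8) -> (8, -12)
(8, -12)


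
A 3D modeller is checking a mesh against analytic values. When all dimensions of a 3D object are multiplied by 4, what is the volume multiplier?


Linear scale factor k = 4
Rule: under a linear scaling by k, volumes scale by k^3.
k^3 = 4 * 4 * 4
k^3 = 16 * 4
k^3 = 64
Volume scales by a factor of 64.
64 (dimensionless)


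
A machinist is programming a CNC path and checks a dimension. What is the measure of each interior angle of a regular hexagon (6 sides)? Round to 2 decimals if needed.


Shape: regular hexagon (6 sides)
Formula: interior angle = (n - 2) * 180 / n
(n - 2) = 4
(n - 2) * 180 = 720
angle = 720 / 6
angle = 120
120 degrees


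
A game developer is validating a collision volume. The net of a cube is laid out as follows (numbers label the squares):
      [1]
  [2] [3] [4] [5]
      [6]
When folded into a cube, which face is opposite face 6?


Net: cross layout. Take square 3 as the base (bottom).
Fold the four squares in the horizontal row up around 3: 2 -> left, 4 -> right, 5 wraps to the top.
Fold 1 and 6 up from 3: 1 -> back, 6 -> front.
Opposite pairs are therefore: (1, 6), (2, 4), (3, 5).
Face 6 is opposite face 1.
face 1


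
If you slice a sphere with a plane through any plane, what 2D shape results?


Solid: sphere
Cutting plane: through any plane
Visualize the intersection of the plane with the solid's surface.
The boundary of the cut region is a circle.
circle


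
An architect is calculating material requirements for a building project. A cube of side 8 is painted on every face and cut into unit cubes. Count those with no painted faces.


Large cube: 8 x 8 x 8, cut into unit cubes.
n = 8, so n - 2 = 6
Unpainted cubes form the interior (n - 2)^3 block.
(n - 2)^3 = 6^3 = 216
216 unit cubes


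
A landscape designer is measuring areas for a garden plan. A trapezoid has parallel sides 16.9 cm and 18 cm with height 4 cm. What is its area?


Shape: trapezoid
Parallel sides a = 16.9 cm, b = 18 cm; Height h = 4 cm
Formula: A = (a + b) * h / 2
a + b = 16.9 + 18 = 34.9
A = 34.9 * 4 / 2
A = 139.6 / 2
A = 69.8
69.8 cm^2


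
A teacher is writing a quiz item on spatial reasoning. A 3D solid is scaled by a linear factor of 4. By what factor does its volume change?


Linear scale factor k = 4
Rule: under a linear scaling by k, volumes scale by k^3.
k^3 = 4 * 4 * 4
k^3 = 16 * 4
k^3 = 64
Volume scales by a factor of 64.
64 (dimensionless)


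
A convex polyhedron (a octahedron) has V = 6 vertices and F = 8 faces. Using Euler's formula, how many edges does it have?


Polyhedron: octahedron
Euler's formula for convex polyhedra: V - E + F = 2
Given: V = 6 vertices and F = 8 faces
Solve for E:
E = V + F - 2 = 6 + 8 - 2 = 12
12 edges


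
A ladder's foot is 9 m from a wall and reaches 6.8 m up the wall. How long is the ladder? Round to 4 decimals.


Shape: right triangle
Legs a = 9 m, b = 6.8 m
Formula: c = sqrt(a^2 + b^2)
a^2 = 81, b^2 = 46.24
a^2 + b^2 = 127.24
c = sqrt(127.24)
c = 11.2801
11.2801 m


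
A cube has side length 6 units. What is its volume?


Shape: cube
Side s = 6 units
Formula: V = s^3
V = 6 * 6 * 6
V = 36 * 6
V = 216
216 units^3


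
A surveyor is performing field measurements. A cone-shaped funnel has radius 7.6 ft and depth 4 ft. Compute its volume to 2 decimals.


Shape: cone
Radius r = 7.6 ft, Height h = 4 ft
Formula: V = (1/3) * pi * r^2 * h
r^2 = 57.76
pi * r^2 * h = pi * 57.76 * 4 = 231.04 * pi
V = 231.04 * pi / 3
V = 241.94
241.94 ft^3


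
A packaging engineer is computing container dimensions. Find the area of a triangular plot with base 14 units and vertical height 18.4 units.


Shape: triangle
Base b = 14 units, Height h = 18.4 units
Formula: A = (1/2) * b * h
A = 0.5 * 14 * 18.4
A = 0.5 * 257.6
A = 128.8
128.8 units^2


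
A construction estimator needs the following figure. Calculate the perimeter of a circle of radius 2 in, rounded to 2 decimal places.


Shape: circle
Radius r = 2 in
Formula: C = 2 * pi * r
C = 2 * pi * 2
C = 4 * pi
C = 12.57
12.57 in


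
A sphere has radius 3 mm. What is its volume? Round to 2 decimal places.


Shape: sphere
Radius r = 3 mm
Formula: V = (4/3) * pi * r^3
r^3 = 27
(4/3) * 27 = 36
V = 36 * pi
V = 113.1
113.1 mm^3


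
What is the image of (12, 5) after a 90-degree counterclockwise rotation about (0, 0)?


Transformation: rotation about the origin
Original point: (12, 5)
Rule for 90 deg counterclockwise: (x, y) -> (-y, x)
Apply: (12, 5) -> (-5, 12)
(-5, 12)


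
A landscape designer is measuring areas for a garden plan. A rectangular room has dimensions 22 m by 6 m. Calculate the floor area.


Shape: rectangle
Length l = 22 m, Width w = 6 m
Formula: A = l * w
A = 22 * 6
A = 132
132 m^2


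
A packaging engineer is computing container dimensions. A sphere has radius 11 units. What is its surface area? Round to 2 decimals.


Shape: sphere
Radius r = 11 units
Formula: SA = 4 * pi * r^2
r^2 = 121
SA = 4 * pi * 121
SA = 484 * pi
SA = 1520.53
1520.53 units^2


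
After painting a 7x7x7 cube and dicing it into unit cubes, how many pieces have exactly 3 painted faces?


Large cube: 7 x 7 x 7, cut into unit cubes.
Cubes with 3 painted faces are at the corners. A cube always has 8 corners.
Count = 8
8 unit cubes


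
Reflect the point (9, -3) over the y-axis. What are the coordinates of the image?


Transformation: reflection
Original point: (9, -3)
Rule for reflection over the y-axis: (x, y) -> (-x, y)
Apply: (9, -3) -> (-9, -3)
(-9, -3)


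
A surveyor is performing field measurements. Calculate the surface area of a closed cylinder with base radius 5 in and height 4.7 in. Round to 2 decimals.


Shape: closed cylinder
Radius r = 5 in, Height h = 4.7 in
Formula: SA = 2*pi*r^2 + 2*pi*r*h = 2*pi*r*(r + h)
r + h = 9.7
2 * r * (r + h) = 2 * 5 * 9.7 = 97
SA = 97 * pi
SA = 304.73
304.73 in^2


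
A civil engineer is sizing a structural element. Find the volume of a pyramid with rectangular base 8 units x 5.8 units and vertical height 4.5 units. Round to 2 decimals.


Shape: rectangular pyramid
Base: 8 units x 5.8 units, Height h = 4.5 units
Formula: V = (1/3) * base_area * h
base_area = 8 * 5.8 = 46.4
base_area * h = 46.4 * 4.5 = 208.8
V = 208.8 / 3
V = 69.6
69.6 units^3


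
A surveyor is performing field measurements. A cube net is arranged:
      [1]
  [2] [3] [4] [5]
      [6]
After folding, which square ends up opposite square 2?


Net: cross layout. Take square 3 as the base (bottom).
Fold the four squares in the horizontal row up around 3: 2 -> left, 4 -> right, 5 wraps to the top.
Fold 1 and 6 up from 3: 1 -> back, 6 -> front.
Opposite pairs are therefore: (1, 6), (2, 4), (3, 5).
Face 2 is opposite face 4.
face 4


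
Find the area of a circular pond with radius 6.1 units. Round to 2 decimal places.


Shape: circle
Radius r = 6.1 units
Formula: A = pi * r^2
r^2 = 6.1^2 = 37.21
A = pi * 37.21
A = 116.9
116.9 units^2


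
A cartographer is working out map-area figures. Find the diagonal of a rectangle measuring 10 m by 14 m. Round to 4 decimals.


Shape: rectangle (diagonal via Pythagoras)
Sides: 10 m and 14 m
Formula: d = sqrt(l^2 + w^2)
l^2 = 100, w^2 = 196
l^2 + w^2 = 296
d = sqrt(296)
d = 17.2047
17.2047 m


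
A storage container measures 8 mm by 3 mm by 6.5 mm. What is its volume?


Shape: rectangular prism
l = 8 mm, w = 3 mm, h = 6.5 mm
Formula: V = l * w * h
V = 8 * 3 * 6.5
V = 24 * 6.5
V = 156
156 mm^3


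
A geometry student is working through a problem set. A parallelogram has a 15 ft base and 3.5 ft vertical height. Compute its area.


Shape: parallelogram
Base b = 15 ft, Height h = 3.5 ft
Formula: A = b * h
A = 15 * 3.5
A = 52.5
52.5 ft^2


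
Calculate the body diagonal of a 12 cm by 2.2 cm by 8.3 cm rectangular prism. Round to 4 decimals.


Shape: rectangular box (space diagonal)
l = 12 cm, w = 2.2 cm, h = 8.3 cm
Visualize: the diagonal of the base, then a right triangle with that diagonal and the height.
Formula: d = sqrt(l^2 + w^2 + h^2)
l^2 + w^2 + h^2 = 144 + 4.84 + 68.89 = 217.73
d = sqrt(217.73)
d = 14.7557
14.7557 cm


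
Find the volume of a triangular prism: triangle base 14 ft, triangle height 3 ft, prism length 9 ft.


Shape: triangular prism
Triangle base = 14 ft, triangle height = 3 ft, prism length L = 9 ft
Formula: V = (1/2 * b * h_tri) * L
Cross-section area = 0.5 * 14 * 3 = 21
V = 21 * 9
V = 189
189 ft^3


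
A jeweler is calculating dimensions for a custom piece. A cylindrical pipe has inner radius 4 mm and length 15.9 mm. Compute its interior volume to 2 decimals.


Shape: cylinder
Radius r = 4 mm, Height h = 15.9 mm
Formula: V = pi * r^2 * h
r^2 = 16
V = pi * 16 * 15.9
V = 254.4 * pi
V = 799.22
799.22 mm^3


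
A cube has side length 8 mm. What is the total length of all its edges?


Shape: cube
Side s = 8 mm
A cube has 12 edges, all equal.
Formula: total edge length = 12 * s
Total = 12 * 8
Total = 96
96 mm


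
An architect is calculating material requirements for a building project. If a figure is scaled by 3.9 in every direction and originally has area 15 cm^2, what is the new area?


Linear scale factor k = 3.9
Original area = 15 cm^2
Rule: under a linear scaling by k, areas scale by k^2.
k^2 = 3.9^2 = 15.21
New area = 15 * 15.21
New area = 228.15
228.15 cm^2


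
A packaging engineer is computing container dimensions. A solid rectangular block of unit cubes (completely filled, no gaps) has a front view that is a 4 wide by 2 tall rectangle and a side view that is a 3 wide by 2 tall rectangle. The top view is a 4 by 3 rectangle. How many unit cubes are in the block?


Orthographic views of a solid rectangular block:
Front view 4 x 2 -> length = 4, height = 2
Side view 3 x 2 -> width = 3, height = 2 (consistent)
Top view 4 x 3 -> confirms length = 4, width = 3
The block is 4 x 3 x 2.
Total unit cubes = 4 * 3 * 2 = 24
24 unit cubes


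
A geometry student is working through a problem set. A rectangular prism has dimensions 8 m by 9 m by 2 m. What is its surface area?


Shape: rectangular prism
l = 8 m, w = 9 m, h = 2 m
Formula: SA = 2(lw + lh + wh)
lw = 72, lh = 16, wh = 18
lw + lh + wh = 106
SA = 2 * 106
SA = 212
212 m^2


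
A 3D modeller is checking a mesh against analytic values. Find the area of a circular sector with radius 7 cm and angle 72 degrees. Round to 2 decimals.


Shape: circular sector
Radius r = 7 cm, Angle = 72 degrees
Formula: A = (angle/360) * pi * r^2
r^2 = 49
Fraction of circle = 72/360
A = (72/360) * pi * 49
A = 9.8 * pi
A = 30.79
30.79 cm^2


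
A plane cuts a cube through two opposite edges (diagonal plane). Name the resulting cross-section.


Solid: cube
Cutting plane: through two opposite edges (diagonal plane)
Visualize the intersection of the plane with the solid's surface.
The boundary of the cut region is a rectangle.
rectangle


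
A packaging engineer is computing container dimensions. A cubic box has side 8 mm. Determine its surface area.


Shape: cube
Side s = 8 mm
A cube has 6 square faces.
Formula: SA = 6 * s^2
s^2 = 64
SA = 6 * 64
SA = 384
384 mm^2


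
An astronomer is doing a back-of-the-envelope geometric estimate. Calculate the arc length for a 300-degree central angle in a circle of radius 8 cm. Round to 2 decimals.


Shape: circular arc
Radius r = 8 cm, Angle = 300 degrees
Formula: L = (angle/360) * 2 * pi * r
2 * pi * r = 16 * pi
L = (300/360) * 16 * pi
L = 13.333333 * pi
L = 41.89
41.89 cm


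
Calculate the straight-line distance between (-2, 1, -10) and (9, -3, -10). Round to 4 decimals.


3D distance between two points
P1 = (-2, 1, -10), P2 = (9, -3, -10)
Formula: d = sqrt((x2-x1)^2 + (y2-y1)^2 + (z2-z1)^2)
dx = 9 - -2 = 11
dy = -3 - 1 = -4
dz = -10 - -10 = 0
dx^2 + dy^2 + dz^2 = 121 + 16 + 0 = 137
d = sqrt(137)
d = 11.7047
11.7047 units


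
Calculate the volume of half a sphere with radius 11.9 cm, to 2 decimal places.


Shape: hemisphere (half of a sphere)
Radius r = 11.9 cm
Formula: V = (1/2) * (4/3) * pi * r^3 = (2/3) * pi * r^3
r^3 = 1685.159
(2/3) * 1685.159 = 1123.439333
V = 1123.439333 * pi
V = 3529.39
3529.39 cm^3


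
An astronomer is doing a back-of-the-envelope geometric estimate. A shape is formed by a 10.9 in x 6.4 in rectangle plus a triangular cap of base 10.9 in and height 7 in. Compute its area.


Composite shape: rectangle + triangle
Rectangle area = 10.9 * 6.4 = 69.76
Triangle area = 0.5 * 10.9 * 7 = 38.15
Total = 69.76 + 38.15
Total = 107.91
107.91 in^2


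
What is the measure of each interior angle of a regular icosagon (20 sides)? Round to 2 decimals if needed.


Shape: regular icosagon (20 sides)
Formula: interior angle = (n - 2) * 180 / n
(n - 2) = 18
(n - 2) * 180 = 3240
angle = 3240 / 20
angle = 162
162 degrees


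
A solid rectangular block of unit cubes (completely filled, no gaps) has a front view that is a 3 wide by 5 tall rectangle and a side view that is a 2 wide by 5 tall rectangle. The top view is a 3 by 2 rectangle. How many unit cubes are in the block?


Orthographic views of a solid rectangular block:
Front view 3 x 5 -> length = 3, height = 5
Side view 2 x 5 -> width = 2, height = 5 (consistent)
Top view 3 x 2 -> confirms length = 3, width = 2
The block is 3 x 2 x 5.
Total unit cubes = 3 * 2 * 5 = 30
30 unit cubes


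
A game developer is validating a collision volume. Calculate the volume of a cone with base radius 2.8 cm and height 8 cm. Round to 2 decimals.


Shape: cone
Radius r = 2.8 cm, Height h = 8 cm
Formula: V = (1/3) * pi * r^2 * h
r^2 = 7.84
pi * r^2 * h = pi * 7.84 * 8 = 62.72 * pi
V = 62.72 * pi / 3
V = 65.68
65.68 cm^3


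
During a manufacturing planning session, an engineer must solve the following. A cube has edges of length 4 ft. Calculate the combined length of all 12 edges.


Shape: cube
Side s = 4 ft
A cube has 12 edges, all equal.
Formula: total edge length = 12 * s
Total = 12 * 4
Total = 48
48 ft


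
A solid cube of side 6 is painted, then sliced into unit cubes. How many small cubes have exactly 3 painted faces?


Large cube: 6 x 6 x 6, cut into unit cubes.
Cubes with 3 painted faces are at the corners. A cube always has 8 corners.
Count = 8
8 unit cubes


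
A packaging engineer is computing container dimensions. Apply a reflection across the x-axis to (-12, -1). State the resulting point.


Transformation: reflection
Original point: (-12, -1)
Rule for reflection over the x-axis: (x, y) -> (x, -y)
Apply: (-12, -1) -> (-12, 1)
(-12, 1)


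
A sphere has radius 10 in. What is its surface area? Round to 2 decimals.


Shape: sphere
Radius r = 10 in
Formula: SA = 4 * pi * r^2
r^2 = 100
SA = 4 * pi * 100
SA = 400 * pi
SA = 1256.64
1256.64 in^2


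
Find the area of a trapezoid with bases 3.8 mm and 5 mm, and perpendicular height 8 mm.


Shape: trapezoid
Parallel sides a = 3.8 mm, b = 5 mm; Height h = 8 mm
Formula: A = (a + b) * h / 2
a + b = 3.8 + 5 = 8.8
A = 8.8 * 8 / 2
A = 70.4 / 2
A = 35.2
35.2 mm^2


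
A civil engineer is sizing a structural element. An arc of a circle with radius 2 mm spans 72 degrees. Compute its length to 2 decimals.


Shape: circular arc
Radius r = 2 mm, Angle = 72 degrees
Formula: L = (angle/360) * 2 * pi * r
2 * pi * r = 4 * pi
L = (72/360) * 4 * pi
L = 0.8 * pi
L = 2.51
2.51 mm


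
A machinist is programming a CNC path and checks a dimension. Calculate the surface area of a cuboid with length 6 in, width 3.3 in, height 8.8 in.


Shape: rectangular prism
l = 6 in, w = 3.3 in, h = 8.8 in
Formula: SA = 2(lw + lh + wh)
lw = 19.8, lh = 52.8, wh = 29.04
lw + lh + wh = 101.64
SA = 2 * 101.64
SA = 203.28
203.28 in^2


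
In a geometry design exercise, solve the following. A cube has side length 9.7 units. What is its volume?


Shape: cube
Side s = 9.7 units
Formula: V = s^3
V = 9.7 * 9.7 * 9.7
V = 94.09 * 9.7
V = 912.673
912.673 units^3


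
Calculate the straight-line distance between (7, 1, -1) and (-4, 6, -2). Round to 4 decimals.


3D distance between two points
P1 = (7, 1, -1), P2 = (-4, 6, -2)
Formula: d = sqrt((x2-x1)^2 + (y2-y1)^2 + (z2-z1)^2)
dx = -4 - 7 = -11
dy = 6 - 1 = 5
dz = -2 - -1 = -1
dx^2 + dy^2 + dz^2 = 121 + 25 + 1 = 147
d = sqrt(147)
d = 12.1244
12.1244 units


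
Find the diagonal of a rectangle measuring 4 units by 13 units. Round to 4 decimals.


Shape: rectangle (diagonal via Pythagoras)
Sides: 4 units and 13 units
Formula: d = sqrt(l^2 + w^2)
l^2 = 16, w^2 = 169
l^2 + w^2 = 185
d = sqrt(185)
d = 13.6015
13.6015 units


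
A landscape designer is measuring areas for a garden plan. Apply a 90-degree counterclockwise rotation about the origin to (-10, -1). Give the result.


Transformation: rotation about the origin
Original point: (-10, -1)
Rule for 90 deg counterclockwise: (x, y) -> (-y, x)
Apply: (-10, -1) -> (1, -10)
(1, -10)


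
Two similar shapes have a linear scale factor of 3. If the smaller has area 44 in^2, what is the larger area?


Linear scale factor k = 3
Original area = 44 in^2
Rule: under a linear scaling by k, areas scale by k^2.
k^2 = 3^2 = 9
New area = 44 * 9
New area = 396
396 in^2


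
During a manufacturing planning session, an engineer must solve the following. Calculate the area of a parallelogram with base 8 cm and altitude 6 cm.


Shape: parallelogram
Base b = 8 cm, Height h = 6 cm
Formula: A = b * h
A = 8 * 6
A = 48
48 cm^2


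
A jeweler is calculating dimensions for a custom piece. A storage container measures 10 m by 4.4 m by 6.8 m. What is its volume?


Shape: rectangular prism
l = 10 m, w = 4.4 m, h = 6.8 m
Formula: V = l * w * h
V = 10 * 4.4 * 6.8
V = 44 * 6.8
V = 299.2
299.2 m^3


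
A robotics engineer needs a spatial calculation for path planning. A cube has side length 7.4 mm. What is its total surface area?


Shape: cube
Side s = 7.4 mm
A cube has 6 square faces.
Formula: SA = 6 * s^2
s^2 = 54.76
SA = 6 * 54.76
SA = 328.56
328.56 mm^2


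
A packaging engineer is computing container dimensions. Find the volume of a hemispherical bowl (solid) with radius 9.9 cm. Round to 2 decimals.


Shape: hemisphere (half of a sphere)
Radius r = 9.9 cm
Formula: V = (1/2) * (4/3) * pi * r^3 = (2/3) * pi * r^3
r^3 = 970.299
(2/3) * 970.299 = 646.866
V = 646.866 * pi
V = 2032.19
2032.19 cm^3


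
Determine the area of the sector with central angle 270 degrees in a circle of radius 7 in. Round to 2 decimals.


Shape: circular sector
Radius r = 7 in, Angle = 270 degrees
Formula: A = (angle/360) * pi * r^2
r^2 = 49
Fraction of circle = 270/360
A = (270/360) * pi * 49
A = 36.75 * pi
A = 115.45
115.45 in^2


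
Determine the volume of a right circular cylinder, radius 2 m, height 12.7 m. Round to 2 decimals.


Shape: cylinder
Radius r = 2 m, Height h = 12.7 m
Formula: V = pi * r^2 * h
r^2 = 4
V = pi * 4 * 12.7
V = 50.8 * pi
V = 159.59
159.59 m^3


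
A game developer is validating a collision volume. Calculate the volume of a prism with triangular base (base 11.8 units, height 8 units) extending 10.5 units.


Shape: triangular prism
Triangle base = 11.8 units, triangle height = 8 units, prism length L = 10.5 units
Formula: V = (1/2 * b * h_tri) * L
Cross-section area = 0.5 * 11.8 * 8 = 47.2
V = 47.2 * 10.5
V = 495.6
495.6 units^3


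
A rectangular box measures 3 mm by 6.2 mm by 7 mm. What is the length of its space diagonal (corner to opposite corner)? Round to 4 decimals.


Shape: rectangular box (space diagonal)
l = 3 mm, w = 6.2 mm, h = 7 mm
Visualize: the diagonal of the base, then a right triangle with that diagonal and the height.
Formula: d = sqrt(l^2 + w^2 + h^2)
l^2 + w^2 + h^2 = 9 + 38.44 + 49 = 96.44
d = sqrt(96.44)
d = 9.8204
9.8204 mm


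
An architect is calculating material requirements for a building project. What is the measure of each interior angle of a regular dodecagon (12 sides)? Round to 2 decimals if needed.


Shape: regular dodecagon (12 sides)
Formula: interior angle = (n - 2) * 180 / n
(n - 2) = 10
(n - 2) * 180 = 1800
angle = 1800 / 12
angle = 150
150 degrees


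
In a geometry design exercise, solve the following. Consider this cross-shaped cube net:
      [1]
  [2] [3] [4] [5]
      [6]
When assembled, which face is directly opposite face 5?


Net: cross layout. Take square 3 as the base (bottom).
Fold the four squares in the horizontal row up around 3: 2 -> left, 4 -> right, 5 wraps to the top.
Fold 1 and 6 up from 3: 1 -> back, 6 -> front.
Opposite pairs are therefore: (1, 6), (2, 4), (3, 5).
Face 5 is opposite face 3.
face 3


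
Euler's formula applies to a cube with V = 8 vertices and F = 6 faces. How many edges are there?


Polyhedron: cube
Euler's formula for convex polyhedra: V - E + F = 2
Given: V = 8 vertices and F = 6 faces
Solve for E:
E = V + F - 2 = 8 + 6 - 2 = 12
12 edges


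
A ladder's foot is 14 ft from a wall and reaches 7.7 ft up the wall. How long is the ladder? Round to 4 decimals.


Shape: right triangle
Legs a = 14 ft, b = 7.7 ft
Formula: c = sqrt(a^2 + b^2)
a^2 = 196, b^2 = 59.29
a^2 + b^2 = 255.29
c = sqrt(255.29)
c = 15.9778
15.9778 ft


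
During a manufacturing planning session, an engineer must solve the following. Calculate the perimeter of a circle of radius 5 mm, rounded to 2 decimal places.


Shape: circle
Radius r = 5 mm
Formula: C = 2 * pi * r
C = 2 * pi * 5
C = 10 * pi
C = 31.42
31.42 mm


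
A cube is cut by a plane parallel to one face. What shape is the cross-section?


Solid: cube
Cutting plane: parallel to one face
Visualize the intersection of the plane with the solid's surface.
The boundary of the cut region is a square.
square


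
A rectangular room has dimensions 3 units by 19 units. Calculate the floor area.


Shape: rectangle
Length l = 3 units, Width w = 19 units
Formula: A = l * w
A = 3 * 19
A = 57
57 units^2


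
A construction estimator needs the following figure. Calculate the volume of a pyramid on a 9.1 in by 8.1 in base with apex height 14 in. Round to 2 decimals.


Shape: rectangular pyramid
Base: 9.1 in x 8.1 in, Height h = 14 in
Formula: V = (1/3) * base_area * h
base_area = 9.1 * 8.1 = 73.71
base_area * h = 73.71 * 14 = 1031.94
V = 1031.94 / 3
V = 343.98
343.98 in^3


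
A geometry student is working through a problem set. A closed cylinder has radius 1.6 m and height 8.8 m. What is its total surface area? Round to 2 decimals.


Shape: closed cylinder
Radius r = 1.6 m, Height h = 8.8 m
Formula: SA = 2*pi*r^2 + 2*pi*r*h = 2*pi*r*(r + h)
r + h = 10.4
2 * r * (r + h) = 2 * 1.6 * 10.4 = 33.28
SA = 33.28 * pi
SA = 104.55
104.55 m^2


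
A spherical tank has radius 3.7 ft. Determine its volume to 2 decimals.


Shape: sphere
Radius r = 3.7 ft
Formula: V = (4/3) * pi * r^3
r^3 = 50.653
(4/3) * 50.653 = 67.537333
V = 67.537333 * pi
V = 212.17
212.17 ft^3


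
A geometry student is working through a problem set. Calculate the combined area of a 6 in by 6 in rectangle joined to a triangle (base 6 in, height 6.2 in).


Composite shape: rectangle + triangle
Rectangle area = 6 * 6 = 36
Triangle area = 0.5 * 6 * 6.2 = 18.6
Total = 36 + 18.6
Total = 54.6
54.6 in^2


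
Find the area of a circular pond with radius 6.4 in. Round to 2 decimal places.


Shape: circle
Radius r = 6.4 in
Formula: A = pi * r^2
r^2 = 6.4^2 = 40.96
A = pi * 40.96
A = 128.68
128.68 in^2


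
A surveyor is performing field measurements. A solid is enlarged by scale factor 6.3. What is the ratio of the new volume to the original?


Linear scale factor k = 6.3
Rule: under a linear scaling by k, volumes scale by k^3.
k^3 = 6.3 * 6.3 * 6.3
k^3 = 39.69 * 6.3
k^3 = 250.047
Volume scales by a factor of 250.047.
250.047 (dimensionless)


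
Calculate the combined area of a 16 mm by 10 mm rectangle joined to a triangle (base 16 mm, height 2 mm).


Composite shape: rectangle + triangle
Rectangle area = 16 * 10 = 160
Triangle area = 0.5 * 16 * 2 = 16
Total = 160 + 16
Total = 176
176 mm^2


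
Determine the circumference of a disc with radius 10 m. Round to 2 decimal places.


Shape: circle
Radius r = 10 m
Formula: C = 2 * pi * r
C = 2 * pi * 10
C = 20 * pi
C = 62.83
62.83 m


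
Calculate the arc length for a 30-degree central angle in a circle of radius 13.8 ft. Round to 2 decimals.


Shape: circular arc
Radius r = 13.8 ft, Angle = 30 degrees
Formula: L = (angle/360) * 2 * pi * r
2 * pi * r = 27.6 * pi
L = (30/360) * 27.6 * pi
L = 2.3 * pi
L = 7.23
7.23 ft


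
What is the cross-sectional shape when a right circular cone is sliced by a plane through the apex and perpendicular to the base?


Solid: right circular cone
Cutting plane: through the apex and perpendicular to the base
Visualize the intersection of the plane with the solid's surface.
The boundary of the cut region is a isosceles triangle.
isosceles triangle


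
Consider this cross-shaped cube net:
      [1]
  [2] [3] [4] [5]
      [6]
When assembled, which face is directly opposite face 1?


Net: cross layout. Take square 3 as the base (bottom).
Fold the four squares in the horizontal row up around 3: 2 -> left, 4 -> right, 5 wraps to the top.
Fold 1 and 6 up from 3: 1 -> back, 6 -> front.
Opposite pairs are therefore: (1, 6), (2, 4), (3, 5).
Face 1 is opposite face 6.
face 6


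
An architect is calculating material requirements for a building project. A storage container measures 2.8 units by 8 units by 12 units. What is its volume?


Shape: rectangular prism
l = 2.8 units, w = 8 units, h = 12 units
Formula: V = l * w * h
V = 2.8 * 8 * 12
V = 22.4 * 12
V = 268.8
268.8 units^3


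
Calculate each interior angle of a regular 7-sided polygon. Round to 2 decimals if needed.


Shape: regular heptagon (7 sides)
Formula: interior angle = (n - 2) * 180 / n
(n - 2) = 5
(n - 2) * 180 = 900
angle = 900 / 7
angle = 128.57
128.57 degrees


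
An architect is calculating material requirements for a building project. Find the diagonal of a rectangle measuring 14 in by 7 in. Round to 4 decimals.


Shape: rectangle (diagonal via Pythagoras)
Sides: 14 in and 7 in
Formula: d = sqrt(l^2 + w^2)
l^2 = 196, w^2 = 49
l^2 + w^2 = 245
d = sqrt(245)
d = 15.6525
15.6525 in


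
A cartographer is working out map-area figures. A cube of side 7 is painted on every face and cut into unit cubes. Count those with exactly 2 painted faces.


Large cube: 7 x 7 x 7, cut into unit cubes.
n = 7, so n - 2 = 5
Cubes with 2 painted faces lie along the edges, excluding corners.
A cube has 12 edges; each contributes (n - 2) = 5 such cubes.
Count = 12 * 5 = 60
60 unit cubes


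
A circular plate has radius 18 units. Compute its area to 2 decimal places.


Shape: circle
Radius r = 18 units
Formula: A = pi * r^2
r^2 = 18^2 = 324
A = pi * 324
A = 1017.88
1017.88 units^2


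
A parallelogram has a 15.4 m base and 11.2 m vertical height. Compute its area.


Shape: parallelogram
Base b = 15.4 m, Height h = 11.2 m
Formula: A = b * h
A = 15.4 * 11.2
A = 172.48
172.48 m^2


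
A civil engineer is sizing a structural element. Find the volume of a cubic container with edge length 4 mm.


Shape: cube
Side s = 4 mm
Formula: V = s^3
V = 4 * 4 * 4
V = 16 * 4
V = 64
64 mm^3


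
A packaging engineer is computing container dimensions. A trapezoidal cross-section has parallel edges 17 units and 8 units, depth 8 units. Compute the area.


Shape: trapezoid
Parallel sides a = 17 units, b = 8 units; Height h = 8 units
Formula: A = (a + b) * h / 2
a + b = 17 + 8 = 25
A = 25 * 8 / 2
A = 200 / 2
A = 100
100 units^2


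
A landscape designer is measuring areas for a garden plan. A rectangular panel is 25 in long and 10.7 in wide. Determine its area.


Shape: rectangle
Length l = 25 in, Width w = 10.7 in
Formula: A = l * w
A = 25 * 10.7
A = 267.5
267.5 in^2


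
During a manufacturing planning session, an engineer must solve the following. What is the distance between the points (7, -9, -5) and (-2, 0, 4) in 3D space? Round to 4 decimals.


3D distance between two points
P1 = (7, -9, -5), P2 = (-2, 0, 4)
Formula: d = sqrt((x2-x1)^2 + (y2-y1)^2 + (z2-z1)^2)
dx = -2 - 7 = -9
dy = 0 - -9 = 9
dz = 4 - -5 = 9
dx^2 + dy^2 + dz^2 = 81 + 81 + 81 = 243
d = sqrt(243)
d = 15.5885
15.5885 units


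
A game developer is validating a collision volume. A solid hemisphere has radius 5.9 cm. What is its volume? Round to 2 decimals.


Shape: hemisphere (half of a sphere)
Radius r = 5.9 cm
Formula: V = (1/2) * (4/3) * pi * r^3 = (2/3) * pi * r^3
r^3 = 205.379
(2/3) * 205.379 = 136.919333
V = 136.919333 * pi
V = 430.14
430.14 cm^3


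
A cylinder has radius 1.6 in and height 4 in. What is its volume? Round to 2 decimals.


Shape: cylinder
Radius r = 1.6 in, Height h = 4 in
Formula: V = pi * r^2 * h
r^2 = 2.56
V = pi * 2.56 * 4
V = 10.24 * pi
V = 32.17
32.17 in^3


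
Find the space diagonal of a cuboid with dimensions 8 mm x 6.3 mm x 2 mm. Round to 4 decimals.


Shape: rectangular box (space diagonal)
l = 8 mm, w = 6.3 mm, h = 2 mm
Visualize: the diagonal of the base, then a right triangle with that diagonal and the height.
Formula: d = sqrt(l^2 + w^2 + h^2)
l^2 + w^2 + h^2 = 64 + 39.69 + 4 = 107.69
d = sqrt(107.69)
d = 10.3774
10.3774 mm


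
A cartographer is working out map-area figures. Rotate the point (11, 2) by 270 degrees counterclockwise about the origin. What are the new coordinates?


Transformation: rotation about the origin
Original point: (11, 2)
Rule for 270 deg counterclockwise: (x, y) -> (y, -x)
Apply: (11, 2) -> (2, -11)
(2, -11)


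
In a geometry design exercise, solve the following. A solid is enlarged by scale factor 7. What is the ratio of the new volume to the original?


Linear scale factor k = 7
Rule: under a linear scaling by k, volumes scale by k^3.
k^3 = 7 * 7 * 7
k^3 = 49 * 7
k^3 = 343
Volume scales by a factor of 343.
343 (dimensionless)


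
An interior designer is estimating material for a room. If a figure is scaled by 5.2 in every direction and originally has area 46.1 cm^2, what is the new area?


Linear scale factor k = 5.2
Original area = 46.1 cm^2
Rule: under a linear scaling by k, areas scale by k^2.
k^2 = 5.2^2 = 27.04
New area = 46.1 * 27.04
New area = 1246.544
1246.544 cm^2


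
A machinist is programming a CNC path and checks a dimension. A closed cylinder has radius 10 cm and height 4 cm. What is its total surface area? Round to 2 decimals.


Shape: closed cylinder
Radius r = 10 cm, Height h = 4 cm
Formula: SA = 2*pi*r^2 + 2*pi*r*h = 2*pi*r*(r + h)
r + h = 14
2 * r * (r + h) = 2 * 10 * 14 = 280
SA = 280 * pi
SA = 879.65
879.65 cm^2


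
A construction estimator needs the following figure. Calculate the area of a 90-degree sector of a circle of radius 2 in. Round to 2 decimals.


Shape: circular sector
Radius r = 2 in, Angle = 90 degrees
Formula: A = (angle/360) * pi * r^2
r^2 = 4
Fraction of circle = 90/360
A = (90/360) * pi * 4
A = 1 * pi
A = 3.14
3.14 in^2
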